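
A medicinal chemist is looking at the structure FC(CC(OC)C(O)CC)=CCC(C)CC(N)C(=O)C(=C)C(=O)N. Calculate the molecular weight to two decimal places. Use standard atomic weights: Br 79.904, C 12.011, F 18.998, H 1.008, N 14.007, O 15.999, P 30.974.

First, the molecular formula is C17H29FN2O4 (counting implicit H from valence).
  C: 17 × 12.011 = 204.187
  F: 1 × 18.998 = 18.998
  H: 29 × 1.008 = 29.232
  N: 2 × 14.007 = 28.014
  O: 4 × 15.999 = 63.996
Sum: 17×12.011 + 1×18.998 + 29×1.008 + 2×14.007 + 4×15.999 = 344.427 → 344.43 g/mol.

344.43 g/mol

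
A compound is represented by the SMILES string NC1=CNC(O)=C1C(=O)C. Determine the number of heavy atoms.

Every atom symbol written in the SMILES (organic subset) is one heavy atom; implicit H are not written.
Heavy atoms by element → C:6, N:2, O:2.
Total: 10.

10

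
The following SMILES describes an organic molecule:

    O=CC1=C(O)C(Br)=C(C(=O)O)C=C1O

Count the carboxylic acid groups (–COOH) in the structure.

The carboxylic acid motif appears at heavy-atom position 9 in the SMILES.
Other groups present: 1 aldehyde, 2 hydroxyl.
Carboxylic acid count: 1.

1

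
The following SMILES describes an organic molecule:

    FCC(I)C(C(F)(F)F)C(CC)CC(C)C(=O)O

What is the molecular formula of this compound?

Walk through each heavy atom and fill implicit hydrogens from standard valence (C 4, N 3, O 2, S 2, halogen 1):
  atom 1: F (halogen, monovalent) → 0 H
  atom 2: C, bond orders sum to 2 (valence 4) → 2 H
  atom 3: C, bond orders sum to 3 (valence 4) → 1 H
  atom 4: I (halogen, monovalent) → 0 H
  atom 5: C, bond orders sum to 3 (valence 4) → 1 H
  atom 6: C, bond orders sum to 4 (valence 4) → 0 H
  atom 7: F (halogen, monovalent) → 0 H
  atom 8: F (halogen, monovalent) → 0 H
  atom 9: F (halogen, monovalent) → 0 H
  atom 10: C, bond orders sum to 3 (valence 4) → 1 H
  atom 11: C, bond orders sum to 2 (valence 4) → 2 H
  atom 12: C, bond orders sum to 1 (valence 4) → 3 H
  atom 13: C, bond orders sum to 2 (valence 4) → 2 H
  atom 14: C, bond orders sum to 3 (valence 4) → 1 H
  atom 15: C, bond orders sum to 1 (valence 4) → 3 H
  atom 16: C, bond orders sum to 4 (valence 4) → 0 H
  atom 17: O, bond orders sum to 2 (valence 2) → 0 H
  atom 18: O, bond orders sum to 1 (valence 2) → 1 H
Totals → C:11, H:17, F:4, I:1, O:2.
In Hill order: C11H17F4IO2.

C11H17F4IO2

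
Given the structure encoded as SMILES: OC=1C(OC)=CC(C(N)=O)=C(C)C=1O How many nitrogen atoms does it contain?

1

Scan the SMILES for N atoms (remember two-letter symbols like Cl and Br are single atoms).
Nitrogen count: 1.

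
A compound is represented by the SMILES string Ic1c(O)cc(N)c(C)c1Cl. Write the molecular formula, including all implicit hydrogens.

Walk through each heavy atom and fill implicit hydrogens from standard valence (C 4, N 3, O 2, S 2, halogen 1); for lowercase aromatic atoms, an aromatic c carries 1 H when it has two neighbours and 0 H with three, and aromatic n carries 0 H:
  atom 1: I (halogen, monovalent) → 0 H
  atom 2: aromatic c, 3 neighbours → 0 H
  atom 3: aromatic c, 3 neighbours → 0 H
  atom 4: O, bond orders sum to 1 (valence 2) → 1 H
  atom 5: aromatic c, 2 neighbours → 1 H
  atom 6: aromatic c, 3 neighbours → 0 H
  atom 7: N, bond orders sum to 1 (valence 3) → 2 H
  atom 8: aromatic c, 3 neighbours → 0 H
  atom 9: C, bond orders sum to 1 (valence 4) → 3 H
  atom 10: aromatic c, 3 neighbours → 0 H
  atom 11: Cl (halogen, monovalent) → 0 H
Totals → C:7, H:7, Cl:1, I:1, N:1, O:1.

C7H7ClINO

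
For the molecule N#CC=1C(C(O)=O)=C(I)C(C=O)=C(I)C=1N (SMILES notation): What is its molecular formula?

C9H4I2N2O3

Walk through each heavy atom and fill implicit hydrogens from standard valence (C 4, N 3, O 2, S 2, halogen 1):
  atom 1: N, bond orders sum to 3 (valence 3) → 0 H
  atom 2: C, bond orders sum to 4 (valence 4) → 0 H
  atom 3: C, bond orders sum to 4 (valence 4) → 0 H
  atom 4: C, bond orders sum to 4 (valence 4) → 0 H
  atom 5: C, bond orders sum to 4 (valence 4) → 0 H
  atom 6: O, bond orders sum to 1 (valence 2) → 1 H
  atom 7: O, bond orders sum to 2 (valence 2) → 0 H
  atom 8: C, bond orders sum to 4 (valence 4) → 0 H
  atom 9: I (halogen, monovalent) → 0 H
  atom 10: C, bond orders sum to 4 (valence 4) → 0 H
  atom 11: C, bond orders sum to 3 (valence 4) → 1 H
  atom 12: O, bond orders sum to 2 (valence 2) → 0 H
  atom 13: C, bond orders sum to 4 (valence 4) → 0 H
  atom 14: I (halogen, monovalent) → 0 H
  atom 15: C, bond orders sum to 4 (valence 4) → 0 H
  atom 16: N, bond orders sum to 1 (valence 3) → 2 H
Totals → C:9, H:4, I:2, N:2, O:3.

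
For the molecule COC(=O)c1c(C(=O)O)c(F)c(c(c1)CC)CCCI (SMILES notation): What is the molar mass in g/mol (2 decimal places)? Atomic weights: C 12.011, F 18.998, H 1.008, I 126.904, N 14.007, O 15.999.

First, the molecular formula is C14H16FIO4 (counting implicit H from valence).
  C: 14 × 12.011 = 168.154
  F: 1 × 18.998 = 18.998
  H: 16 × 1.008 = 16.128
  I: 1 × 126.904 = 126.904
  O: 4 × 15.999 = 63.996
Sum: 14×12.011 + 1×18.998 + 16×1.008 + 1×126.904 + 4×15.999 = 394.180 → 394.18 g/mol.

394.18 g/mol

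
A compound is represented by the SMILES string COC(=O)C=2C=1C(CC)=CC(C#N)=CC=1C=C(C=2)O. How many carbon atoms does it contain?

15

Count every carbon token in the SMILES (each C, including those in ring-closure positions and inside branches).
Carbon count: 15.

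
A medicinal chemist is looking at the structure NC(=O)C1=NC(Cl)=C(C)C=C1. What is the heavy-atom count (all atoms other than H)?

11

Every atom symbol written in the SMILES (organic subset) is one heavy atom; implicit H are not written.
Heavy atoms by element → C:7, Cl:1, N:2, O:1.
Total: 11.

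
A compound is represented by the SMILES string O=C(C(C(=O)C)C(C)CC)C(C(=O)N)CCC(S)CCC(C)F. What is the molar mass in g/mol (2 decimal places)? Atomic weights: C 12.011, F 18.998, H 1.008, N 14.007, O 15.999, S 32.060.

First, the molecular formula is C17H30FNO3S (counting implicit H from valence).
  C: 17 × 12.011 = 204.187
  F: 1 × 18.998 = 18.998
  H: 30 × 1.008 = 30.240
  N: 1 × 14.007 = 14.007
  O: 3 × 15.999 = 47.997
  S: 1 × 32.060 = 32.060
Sum: 17×12.011 + 1×18.998 + 30×1.008 + 1×14.007 + 3×15.999 + 1×32.060 = 347.489 → 347.49 g/mol.

347.49 g/mol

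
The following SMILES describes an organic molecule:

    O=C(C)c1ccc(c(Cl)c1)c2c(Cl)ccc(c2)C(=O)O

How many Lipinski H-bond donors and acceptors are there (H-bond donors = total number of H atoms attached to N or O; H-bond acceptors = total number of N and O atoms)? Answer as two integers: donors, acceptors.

Donors: find every N or O and count the H atoms it carries.
  atom 1 (O): bond orders sum to 2 → 0 H
  atom 19 (O): bond orders sum to 2 → 0 H
  atom 20 (O): bond orders sum to 1 → 1 H
Lipinski HBD = 1.
Acceptors: N atoms = 0, O atoms = 3 → HBA = 3.

1, 3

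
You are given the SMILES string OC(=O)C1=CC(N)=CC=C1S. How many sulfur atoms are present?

1

Scan the SMILES for S atoms (remember two-letter symbols like Cl and Br are single atoms).
Sulfur count: 1.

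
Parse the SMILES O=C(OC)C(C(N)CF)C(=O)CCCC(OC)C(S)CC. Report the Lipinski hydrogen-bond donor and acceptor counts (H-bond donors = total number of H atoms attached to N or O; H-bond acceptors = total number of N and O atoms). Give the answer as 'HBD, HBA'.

2, 5

Donors: find every N or O and count the H atoms it carries.
  atom 1 (O): bond orders sum to 2 → 0 H
  atom 3 (O): bond orders sum to 2 → 0 H
  atom 7 (N): bond orders sum to 1 → 2 H
  atom 11 (O): bond orders sum to 2 → 0 H
  atom 16 (O): bond orders sum to 2 → 0 H
Lipinski HBD = 2.
Acceptors: N atoms = 1, O atoms = 4 → HBA = 5.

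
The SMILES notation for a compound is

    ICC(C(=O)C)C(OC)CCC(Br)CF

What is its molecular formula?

Walk through each heavy atom and fill implicit hydrogens from standard valence (C 4, N 3, O 2, S 2, halogen 1):
  atom 1: I (halogen, monovalent) → 0 H
  atom 2: C, bond orders sum to 2 (valence 4) → 2 H
  atom 3: C, bond orders sum to 3 (valence 4) → 1 H
  atom 4: C, bond orders sum to 4 (valence 4) → 0 H
  atom 5: O, bond orders sum to 2 (valence 2) → 0 H
  atom 6: C, bond orders sum to 1 (valence 4) → 3 H
  atom 7: C, bond orders sum to 3 (valence 4) → 1 H
  atom 8: O, bond orders sum to 2 (valence 2) → 0 H
  atom 9: C, bond orders sum to 1 (valence 4) → 3 H
  atom 10: C, bond orders sum to 2 (valence 4) → 2 H
  atom 11: C, bond orders sum to 2 (valence 4) → 2 H
  atom 12: C, bond orders sum to 3 (valence 4) → 1 H
  atom 13: Br (halogen, monovalent) → 0 H
  atom 14: C, bond orders sum to 2 (valence 4) → 2 H
  atom 15: F (halogen, monovalent) → 0 H
Totals → C:10, H:17, Br:1, F:1, I:1, O:2.
In Hill order: C10H17BrFIO2.

C10H17BrFIO2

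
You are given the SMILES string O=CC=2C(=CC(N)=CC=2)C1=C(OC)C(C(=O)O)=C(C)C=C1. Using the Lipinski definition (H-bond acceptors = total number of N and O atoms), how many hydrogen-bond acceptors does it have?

5

N atoms: 1; O atoms: 4.
Lipinski HBA = 1 + 4 = 5.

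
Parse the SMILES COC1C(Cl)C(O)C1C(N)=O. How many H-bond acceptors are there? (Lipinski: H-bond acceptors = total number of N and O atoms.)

4

N atoms: 1; O atoms: 3.
Lipinski HBA = 1 + 3 = 4.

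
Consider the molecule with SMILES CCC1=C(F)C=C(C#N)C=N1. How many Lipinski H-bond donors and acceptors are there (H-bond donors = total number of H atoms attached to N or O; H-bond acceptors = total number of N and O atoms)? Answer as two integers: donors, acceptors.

Donors: find every N or O and count the H atoms it carries.
  atom 9 (N): bond orders sum to 3 → 0 H
  atom 11 (N): bond orders sum to 3 → 0 H
Lipinski HBD = 0.
Acceptors: N atoms = 2, O atoms = 0 → HBA = 2.

0, 2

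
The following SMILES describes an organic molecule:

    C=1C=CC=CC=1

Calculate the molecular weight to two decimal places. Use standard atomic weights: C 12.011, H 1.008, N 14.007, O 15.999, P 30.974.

78.11 g/mol

First, the molecular formula is C6H6 (counting implicit H from valence).
  C: 6 × 12.011 = 72.066
  H: 6 × 1.008 = 6.048
Sum: 6×12.011 + 6×1.008 = 78.114 → 78.11 g/mol.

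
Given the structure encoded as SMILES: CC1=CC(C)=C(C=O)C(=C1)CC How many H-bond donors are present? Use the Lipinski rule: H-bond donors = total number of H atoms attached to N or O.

Donors: find every N or O and count the H atoms it carries.
  atom 8 (O): bond orders sum to 2 → 0 H
Lipinski HBD = 0.

0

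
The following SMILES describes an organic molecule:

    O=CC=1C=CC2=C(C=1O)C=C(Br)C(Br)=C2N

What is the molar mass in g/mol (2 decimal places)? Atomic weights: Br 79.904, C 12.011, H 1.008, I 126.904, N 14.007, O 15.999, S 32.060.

First, the molecular formula is C11H7Br2NO2 (counting implicit H from valence).
  Br: 2 × 79.904 = 159.808
  C: 11 × 12.011 = 132.121
  H: 7 × 1.008 = 7.056
  N: 1 × 14.007 = 14.007
  O: 2 × 15.999 = 31.998
Sum: 2×79.904 + 11×12.011 + 7×1.008 + 1×14.007 + 2×15.999 = 344.990 → 344.99 g/mol.

344.99 g/mol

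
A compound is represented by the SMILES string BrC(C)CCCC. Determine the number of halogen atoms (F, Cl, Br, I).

Halogen atoms appear at heavy-atom position 1 (1×Br).
Halogen count: 1.

1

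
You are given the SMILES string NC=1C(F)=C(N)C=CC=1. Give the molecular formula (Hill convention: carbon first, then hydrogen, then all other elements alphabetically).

Walk through each heavy atom and fill implicit hydrogens from standard valence (C 4, N 3, O 2, S 2, halogen 1):
  atom 1: N, bond orders sum to 1 (valence 3) → 2 H
  atom 2: C, bond orders sum to 4 (valence 4) → 0 H
  atom 3: C, bond orders sum to 4 (valence 4) → 0 H
  atom 4: F (halogen, monovalent) → 0 H
  atom 5: C, bond orders sum to 4 (valence 4) → 0 H
  atom 6: N, bond orders sum to 1 (valence 3) → 2 H
  atom 7: C, bond orders sum to 3 (valence 4) → 1 H
  atom 8: C, bond orders sum to 3 (valence 4) → 1 H
  atom 9: C, bond orders sum to 3 (valence 4) → 1 H
Totals → C:6, H:7, F:1, N:2.

C6H7FN2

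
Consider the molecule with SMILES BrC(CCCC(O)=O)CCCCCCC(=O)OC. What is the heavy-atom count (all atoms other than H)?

18

Every atom symbol written in the SMILES (organic subset) is one heavy atom; implicit H are not written.
Heavy atoms by element → Br:1, C:13, O:4.
Total: 18.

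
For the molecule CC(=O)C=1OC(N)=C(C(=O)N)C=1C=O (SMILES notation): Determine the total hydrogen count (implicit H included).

Walk through each heavy atom and fill implicit hydrogens from standard valence (C 4, N 3, O 2, S 2, halogen 1):
  atom 1: C, bond orders sum to 1 (valence 4) → 3 H
  atom 2: C, bond orders sum to 4 (valence 4) → 0 H
  atom 3: O, bond orders sum to 2 (valence 2) → 0 H
  atom 4: C, bond orders sum to 4 (valence 4) → 0 H
  atom 5: O, bond orders sum to 2 (valence 2) → 0 H
  atom 6: C, bond orders sum to 4 (valence 4) → 0 H
  atom 7: N, bond orders sum to 1 (valence 3) → 2 H
  atom 8: C, bond orders sum to 4 (valence 4) → 0 H
  atom 9: C, bond orders sum to 4 (valence 4) → 0 H
  atom 10: O, bond orders sum to 2 (valence 2) → 0 H
  atom 11: N, bond orders sum to 1 (valence 3) → 2 H
  atom 12: C, bond orders sum to 4 (valence 4) → 0 H
  atom 13: C, bond orders sum to 3 (valence 4) → 1 H
  atom 14: O, bond orders sum to 2 (valence 2) → 0 H
Total hydrogens: 8.

8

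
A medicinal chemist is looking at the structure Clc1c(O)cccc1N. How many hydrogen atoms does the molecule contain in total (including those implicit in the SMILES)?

6

Walk through each heavy atom and fill implicit hydrogens from standard valence (C 4, N 3, O 2, S 2, halogen 1); for lowercase aromatic atoms, an aromatic c carries 1 H when it has two neighbours and 0 H with three, and aromatic n carries 0 H:
  atom 1: Cl (halogen, monovalent) → 0 H
  atom 2: aromatic c, 3 neighbours → 0 H
  atom 3: aromatic c, 3 neighbours → 0 H
  atom 4: O, bond orders sum to 1 (valence 2) → 1 H
  atom 5: aromatic c, 2 neighbours → 1 H
  atom 6: aromatic c, 2 neighbours → 1 H
  atom 7: aromatic c, 2 neighbours → 1 H
  atom 8: aromatic c, 3 neighbours → 0 H
  atom 9: N, bond orders sum to 1 (valence 3) → 2 H
Total hydrogens: 6.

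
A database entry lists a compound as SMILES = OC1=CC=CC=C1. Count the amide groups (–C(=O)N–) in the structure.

0

Scan the SMILES for the amide motif — none present.
Groups that are present: 1 hydroxyl.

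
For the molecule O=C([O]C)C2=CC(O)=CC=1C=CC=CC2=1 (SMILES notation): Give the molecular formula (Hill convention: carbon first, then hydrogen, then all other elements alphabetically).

Walk through each heavy atom and fill implicit hydrogens from standard valence (C 4, N 3, O 2, S 2, halogen 1):
  atom 1: O, bond orders sum to 2 (valence 2) → 0 H
  atom 2: C, bond orders sum to 4 (valence 4) → 0 H
  atom 3: O with explicit H count 0
  atom 4: C, bond orders sum to 1 (valence 4) → 3 H
  atom 5: C, bond orders sum to 4 (valence 4) → 0 H
  atom 6: C, bond orders sum to 3 (valence 4) → 1 H
  atom 7: C, bond orders sum to 4 (valence 4) → 0 H
  atom 8: O, bond orders sum to 1 (valence 2) → 1 H
  atom 9: C, bond orders sum to 3 (valence 4) → 1 H
  atom 10: C, bond orders sum to 4 (valence 4) → 0 H
  atom 11: C, bond orders sum to 3 (valence 4) → 1 H
  atom 12: C, bond orders sum to 3 (valence 4) → 1 H
  atom 13: C, bond orders sum to 3 (valence 4) → 1 H
  atom 14: C, bond orders sum to 3 (valence 4) → 1 H
  atom 15: C, bond orders sum to 4 (valence 4) → 0 H
Totals → C:12, H:10, O:3.
In Hill order: C12H10O3.

C12H10O3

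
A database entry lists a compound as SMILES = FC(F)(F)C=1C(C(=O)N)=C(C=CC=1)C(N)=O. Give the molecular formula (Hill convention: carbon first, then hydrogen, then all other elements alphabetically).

C9H7F3N2O2

Walk through each heavy atom and fill implicit hydrogens from standard valence (C 4, N 3, O 2, S 2, halogen 1):
  atom 1: F (halogen, monovalent) → 0 H
  atom 2: C, bond orders sum to 4 (valence 4) → 0 H
  atom 3: F (halogen, monovalent) → 0 H
  atom 4: F (halogen, monovalent) → 0 H
  atom 5: C, bond orders sum to 4 (valence 4) → 0 H
  atom 6: C, bond orders sum to 4 (valence 4) → 0 H
  atom 7: C, bond orders sum to 4 (valence 4) → 0 H
  atom 8: O, bond orders sum to 2 (valence 2) → 0 H
  atom 9: N, bond orders sum to 1 (valence 3) → 2 H
  atom 10: C, bond orders sum to 4 (valence 4) → 0 H
  atom 11: C, bond orders sum to 3 (valence 4) → 1 H
  atom 12: C, bond orders sum to 3 (valence 4) → 1 H
  atom 13: C, bond orders sum to 3 (valence 4) → 1 H
  atom 14: C, bond orders sum to 4 (valence 4) → 0 H
  atom 15: N, bond orders sum to 1 (valence 3) → 2 H
  atom 16: O, bond orders sum to 2 (valence 2) → 0 H
Totals → C:9, H:7, F:3, N:2, O:2.
In Hill order: C9H7F3N2O2.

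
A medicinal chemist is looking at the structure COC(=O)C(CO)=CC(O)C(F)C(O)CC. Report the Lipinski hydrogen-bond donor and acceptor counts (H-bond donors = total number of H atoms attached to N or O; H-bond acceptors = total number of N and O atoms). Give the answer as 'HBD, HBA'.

Donors: find every N or O and count the H atoms it carries.
  atom 2 (O): bond orders sum to 2 → 0 H
  atom 4 (O): bond orders sum to 2 → 0 H
  atom 7 (O): bond orders sum to 1 → 1 H
  atom 10 (O): bond orders sum to 1 → 1 H
  atom 14 (O): bond orders sum to 1 → 1 H
Lipinski HBD = 3.
Acceptors: N atoms = 0, O atoms = 5 → HBA = 5.

3, 5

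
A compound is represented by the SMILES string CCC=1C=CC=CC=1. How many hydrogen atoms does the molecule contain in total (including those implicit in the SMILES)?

Walk through each heavy atom and fill implicit hydrogens from standard valence (C 4, N 3, O 2, S 2, halogen 1):
  atom 1: C, bond orders sum to 1 (valence 4) → 3 H
  atom 2: C, bond orders sum to 2 (valence 4) → 2 H
  atom 3: C, bond orders sum to 4 (valence 4) → 0 H
  atom 4: C, bond orders sum to 3 (valence 4) → 1 H
  atom 5: C, bond orders sum to 3 (valence 4) → 1 H
  atom 6: C, bond orders sum to 3 (valence 4) → 1 H
  atom 7: C, bond orders sum to 3 (valence 4) → 1 H
  atom 8: C, bond orders sum to 3 (valence 4) → 1 H
Total hydrogens: 10.

10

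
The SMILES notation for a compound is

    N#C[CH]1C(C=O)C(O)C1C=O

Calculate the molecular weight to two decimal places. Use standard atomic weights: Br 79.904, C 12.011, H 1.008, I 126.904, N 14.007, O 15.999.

First, the molecular formula is C7H7NO3 (counting implicit H from valence).
  C: 7 × 12.011 = 84.077
  H: 7 × 1.008 = 7.056
  N: 1 × 14.007 = 14.007
  O: 3 × 15.999 = 47.997
Sum: 7×12.011 + 7×1.008 + 1×14.007 + 3×15.999 = 153.137 → 153.14 g/mol.

153.14 g/mol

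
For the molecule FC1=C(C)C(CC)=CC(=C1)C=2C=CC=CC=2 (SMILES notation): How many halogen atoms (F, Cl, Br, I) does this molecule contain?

1

Halogen atoms appear at heavy-atom position 1 (1×F).
Halogen count: 1.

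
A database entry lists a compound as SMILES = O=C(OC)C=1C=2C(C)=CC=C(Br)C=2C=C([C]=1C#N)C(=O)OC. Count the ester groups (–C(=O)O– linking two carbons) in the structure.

2

The ester motif appears at heavy-atom positions 2, 19 in the SMILES.
Other groups present: 1 nitrile.
Ester count: 2.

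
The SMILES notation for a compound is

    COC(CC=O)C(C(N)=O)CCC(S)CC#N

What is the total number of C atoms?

Count every carbon token in the SMILES (each C, including those in ring-closure positions and inside branches).
Carbon count: 11.

11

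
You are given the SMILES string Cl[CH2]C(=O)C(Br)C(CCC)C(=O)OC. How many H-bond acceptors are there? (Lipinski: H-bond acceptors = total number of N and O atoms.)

3

N atoms: 0; O atoms: 3.
Lipinski HBA = 0 + 3 = 3.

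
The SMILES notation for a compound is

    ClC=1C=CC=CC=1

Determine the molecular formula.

Walk through each heavy atom and fill implicit hydrogens from standard valence (C 4, N 3, O 2, S 2, halogen 1):
  atom 1: Cl (halogen, monovalent) → 0 H
  atom 2: C, bond orders sum to 4 (valence 4) → 0 H
  atom 3: C, bond orders sum to 3 (valence 4) → 1 H
  atom 4: C, bond orders sum to 3 (valence 4) → 1 H
  atom 5: C, bond orders sum to 3 (valence 4) → 1 H
  atom 6: C, bond orders sum to 3 (valence 4) → 1 H
  atom 7: C, bond orders sum to 3 (valence 4) → 1 H
Totals → C:6, H:5, Cl:1.

C6H5Cl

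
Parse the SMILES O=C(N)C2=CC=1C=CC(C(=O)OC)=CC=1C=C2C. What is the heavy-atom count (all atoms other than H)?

Every atom symbol written in the SMILES (organic subset) is one heavy atom; implicit H are not written.
Heavy atoms by element → C:14, N:1, O:3.
Total: 18.

18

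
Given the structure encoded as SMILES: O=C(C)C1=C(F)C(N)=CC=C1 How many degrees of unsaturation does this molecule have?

5

Molecular formula: C8H8FNO.
DoU = (2C + 2 + N − H − X) / 2, where X is the halogen count and O/S are ignored.
    = (2·8 + 2 + 1 − 8 − 1) / 2 = 10 / 2 = 5.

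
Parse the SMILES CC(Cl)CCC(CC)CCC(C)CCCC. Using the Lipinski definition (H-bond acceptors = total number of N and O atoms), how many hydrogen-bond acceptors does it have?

N atoms: 0; O atoms: 0.
Lipinski HBA = 0 + 0 = 0.

0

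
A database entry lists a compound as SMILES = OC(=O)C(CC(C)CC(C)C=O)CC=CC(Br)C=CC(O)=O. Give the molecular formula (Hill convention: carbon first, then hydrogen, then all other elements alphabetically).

Walk through each heavy atom and fill implicit hydrogens from standard valence (C 4, N 3, O 2, S 2, halogen 1):
  atom 1: O, bond orders sum to 1 (valence 2) → 1 H
  atom 2: C, bond orders sum to 4 (valence 4) → 0 H
  atom 3: O, bond orders sum to 2 (valence 2) → 0 H
  atom 4: C, bond orders sum to 3 (valence 4) → 1 H
  atom 5: C, bond orders sum to 2 (valence 4) → 2 H
  atom 6: C, bond orders sum to 3 (valence 4) → 1 H
  atom 7: C, bond orders sum to 1 (valence 4) → 3 H
  atom 8: C, bond orders sum to 2 (valence 4) → 2 H
  atom 9: C, bond orders sum to 3 (valence 4) → 1 H
  atom 10: C, bond orders sum to 1 (valence 4) → 3 H
  atom 11: C, bond orders sum to 3 (valence 4) → 1 H
  atom 12: O, bond orders sum to 2 (valence 2) → 0 H
  atom 13: C, bond orders sum to 2 (valence 4) → 2 H
  atom 14: C, bond orders sum to 3 (valence 4) → 1 H
  atom 15: C, bond orders sum to 3 (valence 4) → 1 H
  atom 16: C, bond orders sum to 3 (valence 4) → 1 H
  atom 17: Br (halogen, monovalent) → 0 H
  atom 18: C, bond orders sum to 3 (valence 4) → 1 H
  atom 19: C, bond orders sum to 3 (valence 4) → 1 H
  atom 20: C, bond orders sum to 4 (valence 4) → 0 H
  atom 21: O, bond orders sum to 1 (valence 2) → 1 H
  atom 22: O, bond orders sum to 2 (valence 2) → 0 H
Totals → C:16, H:23, Br:1, O:5.

C16H23BrO5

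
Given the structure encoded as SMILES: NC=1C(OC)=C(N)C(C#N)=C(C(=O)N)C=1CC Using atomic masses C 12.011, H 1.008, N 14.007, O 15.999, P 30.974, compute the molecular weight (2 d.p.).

First, the molecular formula is C11H14N4O2 (counting implicit H from valence).
  C: 11 × 12.011 = 132.121
  H: 14 × 1.008 = 14.112
  N: 4 × 14.007 = 56.028
  O: 2 × 15.999 = 31.998
Sum: 11×12.011 + 14×1.008 + 4×14.007 + 2×15.999 = 234.259 → 234.26 g/mol.

234.26 g/mol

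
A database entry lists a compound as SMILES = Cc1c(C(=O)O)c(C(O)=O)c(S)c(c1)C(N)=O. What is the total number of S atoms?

1

Scan the SMILES for S atoms (remember two-letter symbols like Cl and Br are single atoms).
Sulfur count: 1.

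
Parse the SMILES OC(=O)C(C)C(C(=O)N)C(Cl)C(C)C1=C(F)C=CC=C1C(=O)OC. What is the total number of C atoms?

16

Count every carbon token in the SMILES (each C, including those in ring-closure positions and inside branches).
Carbon count: 16.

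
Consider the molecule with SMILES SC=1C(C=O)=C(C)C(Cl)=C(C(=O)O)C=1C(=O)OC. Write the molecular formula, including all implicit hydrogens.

C11H9ClO5S

Walk through each heavy atom and fill implicit hydrogens from standard valence (C 4, N 3, O 2, S 2, halogen 1):
  atom 1: S, bond orders sum to 1 (valence 2) → 1 H
  atom 2: C, bond orders sum to 4 (valence 4) → 0 H
  atom 3: C, bond orders sum to 4 (valence 4) → 0 H
  atom 4: C, bond orders sum to 3 (valence 4) → 1 H
  atom 5: O, bond orders sum to 2 (valence 2) → 0 H
  atom 6: C, bond orders sum to 4 (valence 4) → 0 H
  atom 7: C, bond orders sum to 1 (valence 4) → 3 H
  atom 8: C, bond orders sum to 4 (valence 4) → 0 H
  atom 9: Cl (halogen, monovalent) → 0 H
  atom 10: C, bond orders sum to 4 (valence 4) → 0 H
  atom 11: C, bond orders sum to 4 (valence 4) → 0 H
  atom 12: O, bond orders sum to 2 (valence 2) → 0 H
  atom 13: O, bond orders sum to 1 (valence 2) → 1 H
  atom 14: C, bond orders sum to 4 (valence 4) → 0 H
  atom 15: C, bond orders sum to 4 (valence 4) → 0 H
  atom 16: O, bond orders sum to 2 (valence 2) → 0 H
  atom 17: O, bond orders sum to 2 (valence 2) → 0 H
  atom 18: C, bond orders sum to 1 (valence 4) → 3 H
Totals → C:11, H:9, Cl:1, O:5, S:1.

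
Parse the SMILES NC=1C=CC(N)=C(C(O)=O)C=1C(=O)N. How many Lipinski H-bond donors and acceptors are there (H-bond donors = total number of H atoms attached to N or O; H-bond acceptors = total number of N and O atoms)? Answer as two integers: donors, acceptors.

7, 6

Donors: find every N or O and count the H atoms it carries.
  atom 1 (N): bond orders sum to 1 → 2 H
  atom 6 (N): bond orders sum to 1 → 2 H
  atom 9 (O): bond orders sum to 1 → 1 H
  atom 10 (O): bond orders sum to 2 → 0 H
  atom 13 (O): bond orders sum to 2 → 0 H
  atom 14 (N): bond orders sum to 1 → 2 H
Lipinski HBD = 7.
Acceptors: N atoms = 3, O atoms = 3 → HBA = 6.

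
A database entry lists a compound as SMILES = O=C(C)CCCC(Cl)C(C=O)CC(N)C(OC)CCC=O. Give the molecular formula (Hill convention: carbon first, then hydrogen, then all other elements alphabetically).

Walk through each heavy atom and fill implicit hydrogens from standard valence (C 4, N 3, O 2, S 2, halogen 1):
  atom 1: O, bond orders sum to 2 (valence 2) → 0 H
  atom 2: C, bond orders sum to 4 (valence 4) → 0 H
  atom 3: C, bond orders sum to 1 (valence 4) → 3 H
  atom 4: C, bond orders sum to 2 (valence 4) → 2 H
  atom 5: C, bond orders sum to 2 (valence 4) → 2 H
  atom 6: C, bond orders sum to 2 (valence 4) → 2 H
  atom 7: C, bond orders sum to 3 (valence 4) → 1 H
  atom 8: Cl (halogen, monovalent) → 0 H
  atom 9: C, bond orders sum to 3 (valence 4) → 1 H
  atom 10: C, bond orders sum to 3 (valence 4) → 1 H
  atom 11: O, bond orders sum to 2 (valence 2) → 0 H
  atom 12: C, bond orders sum to 2 (valence 4) → 2 H
  atom 13: C, bond orders sum to 3 (valence 4) → 1 H
  atom 14: N, bond orders sum to 1 (valence 3) → 2 H
  atom 15: C, bond orders sum to 3 (valence 4) → 1 H
  atom 16: O, bond orders sum to 2 (valence 2) → 0 H
  atom 17: C, bond orders sum to 1 (valence 4) → 3 H
  atom 18: C, bond orders sum to 2 (valence 4) → 2 H
  atom 19: C, bond orders sum to 2 (valence 4) → 2 H
  atom 20: C, bond orders sum to 3 (valence 4) → 1 H
  atom 21: O, bond orders sum to 2 (valence 2) → 0 H
Totals → C:15, H:26, Cl:1, N:1, O:4.
In Hill order: C15H26ClNO4.

C15H26ClNO4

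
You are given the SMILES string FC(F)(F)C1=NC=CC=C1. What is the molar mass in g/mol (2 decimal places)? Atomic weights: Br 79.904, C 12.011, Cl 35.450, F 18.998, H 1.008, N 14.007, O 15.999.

First, the molecular formula is C6H4F3N (counting implicit H from valence).
  C: 6 × 12.011 = 72.066
  F: 3 × 18.998 = 56.994
  H: 4 × 1.008 = 4.032
  N: 1 × 14.007 = 14.007
Sum: 6×12.011 + 3×18.998 + 4×1.008 + 1×14.007 = 147.099 → 147.10 g/mol.

147.10 g/mol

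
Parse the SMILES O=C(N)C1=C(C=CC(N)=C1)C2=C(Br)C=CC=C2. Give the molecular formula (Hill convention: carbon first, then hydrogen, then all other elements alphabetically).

C13H11BrN2O

Walk through each heavy atom and fill implicit hydrogens from standard valence (C 4, N 3, O 2, S 2, halogen 1):
  atom 1: O, bond orders sum to 2 (valence 2) → 0 H
  atom 2: C, bond orders sum to 4 (valence 4) → 0 H
  atom 3: N, bond orders sum to 1 (valence 3) → 2 H
  atom 4: C, bond orders sum to 4 (valence 4) → 0 H
  atom 5: C, bond orders sum to 4 (valence 4) → 0 H
  atom 6: C, bond orders sum to 3 (valence 4) → 1 H
  atom 7: C, bond orders sum to 3 (valence 4) → 1 H
  atom 8: C, bond orders sum to 4 (valence 4) → 0 H
  atom 9: N, bond orders sum to 1 (valence 3) → 2 H
  atom 10: C, bond orders sum to 3 (valence 4) → 1 H
  atom 11: C, bond orders sum to 4 (valence 4) → 0 H
  atom 12: C, bond orders sum to 4 (valence 4) → 0 H
  atom 13: Br (halogen, monovalent) → 0 H
  atom 14: C, bond orders sum to 3 (valence 4) → 1 H
  atom 15: C, bond orders sum to 3 (valence 4) → 1 H
  atom 16: C, bond orders sum to 3 (valence 4) → 1 H
  atom 17: C, bond orders sum to 3 (valence 4) → 1 H
Totals → C:13, H:11, Br:1, N:2, O:1.
In Hill order: C13H11BrN2O.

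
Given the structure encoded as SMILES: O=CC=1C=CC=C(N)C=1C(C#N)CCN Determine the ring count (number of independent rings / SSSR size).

1

In SMILES, each pair of matching ring-closure digits denotes one ring-closing bond; the number of such bonds equals the number of independent rings.
Ring-closure bonds here: 1.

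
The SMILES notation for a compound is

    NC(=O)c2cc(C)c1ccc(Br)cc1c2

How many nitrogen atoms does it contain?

1

Scan the SMILES for N atoms (remember two-letter symbols like Cl and Br are single atoms).
Nitrogen count: 1.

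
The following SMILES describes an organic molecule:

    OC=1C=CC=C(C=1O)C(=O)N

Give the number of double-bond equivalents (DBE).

Degree of unsaturation = (number of rings) + (number of π bonds).
Ring closures in the SMILES: 1.
π bonds: 4 double bonds (each 1 DoU) → 4 DoU from unsaturation.
Total DoU = 1 + 4 = 5.

5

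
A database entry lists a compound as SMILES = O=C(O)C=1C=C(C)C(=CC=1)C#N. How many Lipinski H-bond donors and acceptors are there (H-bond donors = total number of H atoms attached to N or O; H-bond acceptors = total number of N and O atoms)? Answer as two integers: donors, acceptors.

Donors: find every N or O and count the H atoms it carries.
  atom 1 (O): bond orders sum to 2 → 0 H
  atom 3 (O): bond orders sum to 1 → 1 H
  atom 12 (N): bond orders sum to 3 → 0 H
Lipinski HBD = 1.
Acceptors: N atoms = 1, O atoms = 2 → HBA = 3.

1, 3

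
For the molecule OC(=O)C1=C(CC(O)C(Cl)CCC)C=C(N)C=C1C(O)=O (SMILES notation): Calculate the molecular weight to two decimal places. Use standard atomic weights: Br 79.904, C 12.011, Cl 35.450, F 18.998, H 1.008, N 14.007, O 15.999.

315.75 g/mol

First, the molecular formula is C14H18ClNO5 (counting implicit H from valence).
  C: 14 × 12.011 = 168.154
  Cl: 1 × 35.450 = 35.450
  H: 18 × 1.008 = 18.144
  N: 1 × 14.007 = 14.007
  O: 5 × 15.999 = 79.995
Sum: 14×12.011 + 1×35.450 + 18×1.008 + 1×14.007 + 5×15.999 = 315.750 → 315.75 g/mol.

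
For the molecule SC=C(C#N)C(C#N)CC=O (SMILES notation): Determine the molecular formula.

C7H6N2OS

Walk through each heavy atom and fill implicit hydrogens from standard valence (C 4, N 3, O 2, S 2, halogen 1):
  atom 1: S, bond orders sum to 1 (valence 2) → 1 H
  atom 2: C, bond orders sum to 3 (valence 4) → 1 H
  atom 3: C, bond orders sum to 4 (valence 4) → 0 H
  atom 4: C, bond orders sum to 4 (valence 4) → 0 H
  atom 5: N, bond orders sum to 3 (valence 3) → 0 H
  atom 6: C, bond orders sum to 3 (valence 4) → 1 H
  atom 7: C, bond orders sum to 4 (valence 4) → 0 H
  atom 8: N, bond orders sum to 3 (valence 3) → 0 H
  atom 9: C, bond orders sum to 2 (valence 4) → 2 H
  atom 10: C, bond orders sum to 3 (valence 4) → 1 H
  atom 11: O, bond orders sum to 2 (valence 2) → 0 H
Totals → C:7, H:6, N:2, O:1, S:1.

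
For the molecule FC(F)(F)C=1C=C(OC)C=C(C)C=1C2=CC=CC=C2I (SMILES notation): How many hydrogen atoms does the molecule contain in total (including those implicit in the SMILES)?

12

Walk through each heavy atom and fill implicit hydrogens from standard valence (C 4, N 3, O 2, S 2, halogen 1):
  atom 1: F (halogen, monovalent) → 0 H
  atom 2: C, bond orders sum to 4 (valence 4) → 0 H
  atom 3: F (halogen, monovalent) → 0 H
  atom 4: F (halogen, monovalent) → 0 H
  atom 5: C, bond orders sum to 4 (valence 4) → 0 H
  atom 6: C, bond orders sum to 3 (valence 4) → 1 H
  atom 7: C, bond orders sum to 4 (valence 4) → 0 H
  atom 8: O, bond orders sum to 2 (valence 2) → 0 H
  atom 9: C, bond orders sum to 1 (valence 4) → 3 H
  atom 10: C, bond orders sum to 3 (valence 4) → 1 H
  atom 11: C, bond orders sum to 4 (valence 4) → 0 H
  atom 12: C, bond orders sum to 1 (valence 4) → 3 H
  atom 13: C, bond orders sum to 4 (valence 4) → 0 H
  atom 14: C, bond orders sum to 4 (valence 4) → 0 H
  atom 15: C, bond orders sum to 3 (valence 4) → 1 H
  atom 16: C, bond orders sum to 3 (valence 4) → 1 H
  atom 17: C, bond orders sum to 3 (valence 4) → 1 H
  atom 18: C, bond orders sum to 3 (valence 4) → 1 H
  atom 19: C, bond orders sum to 4 (valence 4) → 0 H
  atom 20: I (halogen, monovalent) → 0 H
Total hydrogens: 12.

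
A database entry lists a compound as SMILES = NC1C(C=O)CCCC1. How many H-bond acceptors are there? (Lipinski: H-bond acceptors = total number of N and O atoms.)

2

N atoms: 1; O atoms: 1.
Lipinski HBA = 1 + 1 = 2.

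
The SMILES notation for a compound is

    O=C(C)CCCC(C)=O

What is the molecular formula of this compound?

Walk through each heavy atom and fill implicit hydrogens from standard valence (C 4, N 3, O 2, S 2, halogen 1):
  atom 1: O, bond orders sum to 2 (valence 2) → 0 H
  atom 2: C, bond orders sum to 4 (valence 4) → 0 H
  atom 3: C, bond orders sum to 1 (valence 4) → 3 H
  atom 4: C, bond orders sum to 2 (valence 4) → 2 H
  atom 5: C, bond orders sum to 2 (valence 4) → 2 H
  atom 6: C, bond orders sum to 2 (valence 4) → 2 H
  atom 7: C, bond orders sum to 4 (valence 4) → 0 H
  atom 8: C, bond orders sum to 1 (valence 4) → 3 H
  atom 9: O, bond orders sum to 2 (valence 2) → 0 H
Totals → C:7, H:12, O:2.
In Hill order: C7H12O2.

C7H12O2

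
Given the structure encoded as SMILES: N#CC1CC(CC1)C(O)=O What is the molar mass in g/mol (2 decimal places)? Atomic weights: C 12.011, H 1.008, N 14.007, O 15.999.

139.15 g/mol

First, the molecular formula is C7H9NO2 (counting implicit H from valence).
  C: 7 × 12.011 = 84.077
  H: 9 × 1.008 = 9.072
  N: 1 × 14.007 = 14.007
  O: 2 × 15.999 = 31.998
Sum: 7×12.011 + 9×1.008 + 1×14.007 + 2×15.999 = 139.154 → 139.15 g/mol.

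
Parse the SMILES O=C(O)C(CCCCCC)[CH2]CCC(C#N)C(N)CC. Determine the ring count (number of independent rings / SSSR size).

In SMILES, each pair of matching ring-closure digits denotes one ring-closing bond; the number of such bonds equals the number of independent rings.
Ring-closure bonds here: 0.

0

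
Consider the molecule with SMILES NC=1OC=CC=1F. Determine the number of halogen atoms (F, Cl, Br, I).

Halogen atoms appear at heavy-atom position 7 (1×F).
Other groups present: 1 primary amine.
Halogen count: 1.

1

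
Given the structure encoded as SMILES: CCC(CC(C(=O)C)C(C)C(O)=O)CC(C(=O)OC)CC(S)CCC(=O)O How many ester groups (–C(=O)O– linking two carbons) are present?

1

The ester motif appears at heavy-atom position 16 in the SMILES.
Other groups present: 2 carboxylic acid, 1 ketone, 1 thiol.
Ester count: 1.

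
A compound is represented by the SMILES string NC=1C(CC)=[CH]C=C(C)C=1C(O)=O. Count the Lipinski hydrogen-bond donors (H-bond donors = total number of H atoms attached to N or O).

Donors: find every N or O and count the H atoms it carries.
  atom 1 (N): bond orders sum to 1 → 2 H
  atom 12 (O): bond orders sum to 1 → 1 H
  atom 13 (O): bond orders sum to 2 → 0 H
Lipinski HBD = 3.

3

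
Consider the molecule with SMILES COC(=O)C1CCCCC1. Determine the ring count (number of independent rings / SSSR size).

In SMILES, each pair of matching ring-closure digits denotes one ring-closing bond; the number of such bonds equals the number of independent rings.
Ring-closure bonds here: 1.

1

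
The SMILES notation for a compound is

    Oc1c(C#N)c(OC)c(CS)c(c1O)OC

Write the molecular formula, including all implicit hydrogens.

C10H11NO4S

Walk through each heavy atom and fill implicit hydrogens from standard valence (C 4, N 3, O 2, S 2, halogen 1); for lowercase aromatic atoms, an aromatic c carries 1 H when it has two neighbours and 0 H with three, and aromatic n carries 0 H:
  atom 1: O, bond orders sum to 1 (valence 2) → 1 H
  atom 2: aromatic c, 3 neighbours → 0 H
  atom 3: aromatic c, 3 neighbours → 0 H
  atom 4: C, bond orders sum to 4 (valence 4) → 0 H
  atom 5: N, bond orders sum to 3 (valence 3) → 0 H
  atom 6: aromatic c, 3 neighbours → 0 H
  atom 7: O, bond orders sum to 2 (valence 2) → 0 H
  atom 8: C, bond orders sum to 1 (valence 4) → 3 H
  atom 9: aromatic c, 3 neighbours → 0 H
  atom 10: C, bond orders sum to 2 (valence 4) → 2 H
  atom 11: S, bond orders sum to 1 (valence 2) → 1 H
  atom 12: aromatic c, 3 neighbours → 0 H
  atom 13: aromatic c, 3 neighbours → 0 H
  atom 14: O, bond orders sum to 1 (valence 2) → 1 H
  atom 15: O, bond orders sum to 2 (valence 2) → 0 H
  atom 16: C, bond orders sum to 1 (valence 4) → 3 H
Totals → C:10, H:11, N:1, O:4, S:1.
In Hill order: C10H11NO4S.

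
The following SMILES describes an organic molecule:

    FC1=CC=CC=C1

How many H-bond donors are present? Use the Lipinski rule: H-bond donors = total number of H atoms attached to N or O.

0

Donors: find every N or O and count the H atoms it carries.
  (no N or O atoms present)
Lipinski HBD = 0.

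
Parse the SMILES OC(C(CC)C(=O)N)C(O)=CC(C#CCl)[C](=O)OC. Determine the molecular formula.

Walk through each heavy atom and fill implicit hydrogens from standard valence (C 4, N 3, O 2, S 2, halogen 1):
  atom 1: O, bond orders sum to 1 (valence 2) → 1 H
  atom 2: C, bond orders sum to 3 (valence 4) → 1 H
  atom 3: C, bond orders sum to 3 (valence 4) → 1 H
  atom 4: C, bond orders sum to 2 (valence 4) → 2 H
  atom 5: C, bond orders sum to 1 (valence 4) → 3 H
  atom 6: C, bond orders sum to 4 (valence 4) → 0 H
  atom 7: O, bond orders sum to 2 (valence 2) → 0 H
  atom 8: N, bond orders sum to 1 (valence 3) → 2 H
  atom 9: C, bond orders sum to 4 (valence 4) → 0 H
  atom 10: O, bond orders sum to 1 (valence 2) → 1 H
  atom 11: C, bond orders sum to 3 (valence 4) → 1 H
  atom 12: C, bond orders sum to 3 (valence 4) → 1 H
  atom 13: C, bond orders sum to 4 (valence 4) → 0 H
  atom 14: C, bond orders sum to 4 (valence 4) → 0 H
  atom 15: Cl (halogen, monovalent) → 0 H
  atom 16: C with explicit H count 0
  atom 17: O, bond orders sum to 2 (valence 2) → 0 H
  atom 18: O, bond orders sum to 2 (valence 2) → 0 H
  atom 19: C, bond orders sum to 1 (valence 4) → 3 H
Totals → C:12, H:16, Cl:1, N:1, O:5.
In Hill order: C12H16ClNO5.

C12H16ClNO5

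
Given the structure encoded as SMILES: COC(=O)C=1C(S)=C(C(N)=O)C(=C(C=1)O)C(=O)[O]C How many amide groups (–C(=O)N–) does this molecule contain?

1

The amide motif appears at heavy-atom position 9 in the SMILES.
Other groups present: 2 ester, 1 hydroxyl, 1 thiol.
Amide count: 1.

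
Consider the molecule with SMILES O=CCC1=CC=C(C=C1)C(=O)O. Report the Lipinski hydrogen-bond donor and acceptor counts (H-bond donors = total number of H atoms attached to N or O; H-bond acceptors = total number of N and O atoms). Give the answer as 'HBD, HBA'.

Donors: find every N or O and count the H atoms it carries.
  atom 1 (O): bond orders sum to 2 → 0 H
  atom 11 (O): bond orders sum to 2 → 0 H
  atom 12 (O): bond orders sum to 1 → 1 H
Lipinski HBD = 1.
Acceptors: N atoms = 0, O atoms = 3 → HBA = 3.

1, 3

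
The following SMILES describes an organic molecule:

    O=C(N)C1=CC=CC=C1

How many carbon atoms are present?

7

Count every carbon token in the SMILES (each C, including those in ring-closure positions and inside branches).
Carbon count: 7.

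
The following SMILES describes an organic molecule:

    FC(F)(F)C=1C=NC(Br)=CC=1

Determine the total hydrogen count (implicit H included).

3

Walk through each heavy atom and fill implicit hydrogens from standard valence (C 4, N 3, O 2, S 2, halogen 1):
  atom 1: F (halogen, monovalent) → 0 H
  atom 2: C, bond orders sum to 4 (valence 4) → 0 H
  atom 3: F (halogen, monovalent) → 0 H
  atom 4: F (halogen, monovalent) → 0 H
  atom 5: C, bond orders sum to 4 (valence 4) → 0 H
  atom 6: C, bond orders sum to 3 (valence 4) → 1 H
  atom 7: N, bond orders sum to 3 (valence 3) → 0 H
  atom 8: C, bond orders sum to 4 (valence 4) → 0 H
  atom 9: Br (halogen, monovalent) → 0 H
  atom 10: C, bond orders sum to 3 (valence 4) → 1 H
  atom 11: C, bond orders sum to 3 (valence 4) → 1 H
Total hydrogens: 3.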